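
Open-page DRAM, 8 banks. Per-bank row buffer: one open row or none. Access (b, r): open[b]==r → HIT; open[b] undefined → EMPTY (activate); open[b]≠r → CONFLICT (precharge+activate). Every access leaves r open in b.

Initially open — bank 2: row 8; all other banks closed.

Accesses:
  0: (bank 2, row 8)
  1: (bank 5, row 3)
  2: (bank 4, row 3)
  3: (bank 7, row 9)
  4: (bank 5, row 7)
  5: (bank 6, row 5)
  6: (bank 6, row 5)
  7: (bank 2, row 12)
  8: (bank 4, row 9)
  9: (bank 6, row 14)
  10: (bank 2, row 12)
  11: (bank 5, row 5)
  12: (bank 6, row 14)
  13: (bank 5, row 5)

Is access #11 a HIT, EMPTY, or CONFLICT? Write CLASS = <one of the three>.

CLASS = CONFLICT

0: bank 2 row 8 — prev 8 → HIT
1: bank 5 row 3 — prev None → EMPTY
2: bank 4 row 3 — prev None → EMPTY
3: bank 7 row 9 — prev None → EMPTY
4: bank 5 row 7 — prev 3 → CONFLICT
5: bank 6 row 5 — prev None → EMPTY
6: bank 6 row 5 — prev 5 → HIT
7: bank 2 row 12 — prev 8 → CONFLICT
8: bank 4 row 9 — prev 3 → CONFLICT
9: bank 6 row 14 — prev 5 → CONFLICT
10: bank 2 row 12 — prev 12 → HIT
11: bank 5 row 5 — prev 7 → CONFLICT
12: bank 6 row 14 — prev 14 → HIT
13: bank 5 row 5 — prev 5 → HIT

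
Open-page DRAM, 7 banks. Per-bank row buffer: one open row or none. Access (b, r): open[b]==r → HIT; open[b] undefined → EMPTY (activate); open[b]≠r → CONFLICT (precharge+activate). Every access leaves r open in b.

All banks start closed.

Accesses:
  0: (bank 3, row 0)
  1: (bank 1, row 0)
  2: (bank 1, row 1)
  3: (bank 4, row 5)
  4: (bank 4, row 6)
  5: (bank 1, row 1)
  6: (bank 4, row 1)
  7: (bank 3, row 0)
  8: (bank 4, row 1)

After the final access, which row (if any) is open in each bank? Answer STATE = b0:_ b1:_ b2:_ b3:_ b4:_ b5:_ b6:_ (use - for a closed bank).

  [0] b3 r0: no row ⇒ E
  [1] b1 r0: no row ⇒ E
  [2] b1 r1: had r0 ⇒ C
  [3] b4 r5: no row ⇒ E
  [4] b4 r6: had r5 ⇒ C
  [5] b1 r1: had r1 ⇒ H
  [6] b4 r1: had r6 ⇒ C
  [7] b3 r0: had r0 ⇒ H
  [8] b4 r1: had r1 ⇒ H

STATE = b0:- b1:1 b2:- b3:0 b4:1 b5:- b6:-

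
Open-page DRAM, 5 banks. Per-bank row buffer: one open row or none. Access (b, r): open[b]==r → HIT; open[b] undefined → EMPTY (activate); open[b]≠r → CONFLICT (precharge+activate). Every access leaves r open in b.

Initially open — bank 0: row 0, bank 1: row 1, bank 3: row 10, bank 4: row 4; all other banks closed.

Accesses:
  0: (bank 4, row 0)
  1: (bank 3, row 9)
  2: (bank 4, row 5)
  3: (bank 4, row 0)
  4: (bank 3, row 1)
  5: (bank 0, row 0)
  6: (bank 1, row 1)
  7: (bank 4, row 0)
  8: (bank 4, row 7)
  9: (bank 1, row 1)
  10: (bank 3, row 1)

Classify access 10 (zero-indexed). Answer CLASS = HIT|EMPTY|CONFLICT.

0: bank 4 row 0 — prev 4 → CONFLICT
1: bank 3 row 9 — prev 10 → CONFLICT
2: bank 4 row 5 — prev 0 → CONFLICT
3: bank 4 row 0 — prev 5 → CONFLICT
4: bank 3 row 1 — prev 9 → CONFLICT
5: bank 0 row 0 — prev 0 → HIT
6: bank 1 row 1 — prev 1 → HIT
7: bank 4 row 0 — prev 0 → HIT
8: bank 4 row 7 — prev 0 → CONFLICT
9: bank 1 row 1 — prev 1 → HIT
10: bank 3 row 1 — prev 1 → HIT

CLASS = HIT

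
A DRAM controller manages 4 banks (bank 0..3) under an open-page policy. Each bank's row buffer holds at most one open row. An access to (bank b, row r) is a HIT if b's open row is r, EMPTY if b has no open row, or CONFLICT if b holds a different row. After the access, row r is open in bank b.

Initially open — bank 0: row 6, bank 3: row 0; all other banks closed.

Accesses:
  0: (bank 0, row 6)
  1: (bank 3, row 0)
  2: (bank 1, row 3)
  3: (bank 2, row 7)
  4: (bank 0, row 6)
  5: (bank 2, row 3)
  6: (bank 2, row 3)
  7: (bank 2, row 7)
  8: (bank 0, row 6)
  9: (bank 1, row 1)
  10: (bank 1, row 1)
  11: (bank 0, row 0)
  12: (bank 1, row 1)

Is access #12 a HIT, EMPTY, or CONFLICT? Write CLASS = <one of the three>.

CLASS = HIT

step 0: bank0 6->6 [HIT]
step 1: bank3 0->0 [HIT]
step 2: bank1 None->3 [EMPTY]
step 3: bank2 None->7 [EMPTY]
step 4: bank0 6->6 [HIT]
step 5: bank2 7->3 [CONFLICT]
step 6: bank2 3->3 [HIT]
step 7: bank2 3->7 [CONFLICT]
step 8: bank0 6->6 [HIT]
step 9: bank1 3->1 [CONFLICT]
step 10: bank1 1->1 [HIT]
step 11: bank0 6->0 [CONFLICT]
step 12: bank1 1->1 [HIT]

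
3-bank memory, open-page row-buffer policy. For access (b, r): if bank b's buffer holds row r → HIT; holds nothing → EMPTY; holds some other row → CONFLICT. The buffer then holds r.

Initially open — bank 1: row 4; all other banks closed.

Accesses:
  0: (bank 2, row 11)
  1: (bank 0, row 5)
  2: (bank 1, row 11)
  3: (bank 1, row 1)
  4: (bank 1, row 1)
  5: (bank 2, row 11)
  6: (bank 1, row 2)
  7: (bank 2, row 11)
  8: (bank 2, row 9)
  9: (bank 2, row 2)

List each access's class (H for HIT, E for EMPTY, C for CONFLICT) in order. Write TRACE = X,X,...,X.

step 0: bank2 None->11 [EMPTY]
step 1: bank0 None->5 [EMPTY]
step 2: bank1 4->11 [CONFLICT]
step 3: bank1 11->1 [CONFLICT]
step 4: bank1 1->1 [HIT]
step 5: bank2 11->11 [HIT]
step 6: bank1 1->2 [CONFLICT]
step 7: bank2 11->11 [HIT]
step 8: bank2 11->9 [CONFLICT]
step 9: bank2 9->2 [CONFLICT]

TRACE = E,E,C,C,H,H,C,H,C,C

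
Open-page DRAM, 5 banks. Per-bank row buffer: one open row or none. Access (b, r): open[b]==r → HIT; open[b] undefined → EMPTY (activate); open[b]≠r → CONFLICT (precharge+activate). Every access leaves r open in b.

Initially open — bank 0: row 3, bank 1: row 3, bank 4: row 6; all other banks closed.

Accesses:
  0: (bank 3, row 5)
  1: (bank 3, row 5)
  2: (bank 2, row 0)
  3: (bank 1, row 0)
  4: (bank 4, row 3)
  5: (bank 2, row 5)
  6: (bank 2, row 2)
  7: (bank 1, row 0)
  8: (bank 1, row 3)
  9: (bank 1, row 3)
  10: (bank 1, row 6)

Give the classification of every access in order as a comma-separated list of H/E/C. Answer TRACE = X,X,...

step 0: bank3 None->5 [EMPTY]
step 1: bank3 5->5 [HIT]
step 2: bank2 None->0 [EMPTY]
step 3: bank1 3->0 [CONFLICT]
step 4: bank4 6->3 [CONFLICT]
step 5: bank2 0->5 [CONFLICT]
step 6: bank2 5->2 [CONFLICT]
step 7: bank1 0->0 [HIT]
step 8: bank1 0->3 [CONFLICT]
step 9: bank1 3->3 [HIT]
step 10: bank1 3->6 [CONFLICT]

TRACE = E,H,E,C,C,C,C,H,C,H,C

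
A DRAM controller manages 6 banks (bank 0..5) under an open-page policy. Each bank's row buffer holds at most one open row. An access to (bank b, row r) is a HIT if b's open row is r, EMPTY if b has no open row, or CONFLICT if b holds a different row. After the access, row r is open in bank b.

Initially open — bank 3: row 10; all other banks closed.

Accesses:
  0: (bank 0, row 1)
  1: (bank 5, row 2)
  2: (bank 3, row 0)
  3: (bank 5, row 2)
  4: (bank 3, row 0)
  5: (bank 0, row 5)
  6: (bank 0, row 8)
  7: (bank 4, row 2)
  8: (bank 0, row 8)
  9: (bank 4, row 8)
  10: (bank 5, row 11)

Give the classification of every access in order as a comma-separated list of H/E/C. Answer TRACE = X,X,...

TRACE = E,E,C,H,H,C,C,E,H,C,C

  [0] b0 r1: no row ⇒ E
  [1] b5 r2: no row ⇒ E
  [2] b3 r0: had r10 ⇒ C
  [3] b5 r2: had r2 ⇒ H
  [4] b3 r0: had r0 ⇒ H
  [5] b0 r5: had r1 ⇒ C
  [6] b0 r8: had r5 ⇒ C
  [7] b4 r2: no row ⇒ E
  [8] b0 r8: had r8 ⇒ H
  [9] b4 r8: had r2 ⇒ C
  [10] b5 r11: had r2 ⇒ C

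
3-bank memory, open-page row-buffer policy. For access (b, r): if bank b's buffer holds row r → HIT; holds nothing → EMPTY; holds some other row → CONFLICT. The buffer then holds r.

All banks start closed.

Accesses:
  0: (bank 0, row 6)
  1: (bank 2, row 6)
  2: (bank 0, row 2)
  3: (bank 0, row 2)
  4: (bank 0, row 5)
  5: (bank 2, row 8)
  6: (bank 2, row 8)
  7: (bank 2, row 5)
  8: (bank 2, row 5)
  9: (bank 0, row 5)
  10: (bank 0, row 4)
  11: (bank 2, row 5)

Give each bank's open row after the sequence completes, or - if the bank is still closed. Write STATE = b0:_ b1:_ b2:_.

step 0: bank0 None->6 [EMPTY]
step 1: bank2 None->6 [EMPTY]
step 2: bank0 6->2 [CONFLICT]
step 3: bank0 2->2 [HIT]
step 4: bank0 2->5 [CONFLICT]
step 5: bank2 6->8 [CONFLICT]
step 6: bank2 8->8 [HIT]
step 7: bank2 8->5 [CONFLICT]
step 8: bank2 5->5 [HIT]
step 9: bank0 5->5 [HIT]
step 10: bank0 5->4 [CONFLICT]
step 11: bank2 5->5 [HIT]

STATE = b0:4 b1:- b2:5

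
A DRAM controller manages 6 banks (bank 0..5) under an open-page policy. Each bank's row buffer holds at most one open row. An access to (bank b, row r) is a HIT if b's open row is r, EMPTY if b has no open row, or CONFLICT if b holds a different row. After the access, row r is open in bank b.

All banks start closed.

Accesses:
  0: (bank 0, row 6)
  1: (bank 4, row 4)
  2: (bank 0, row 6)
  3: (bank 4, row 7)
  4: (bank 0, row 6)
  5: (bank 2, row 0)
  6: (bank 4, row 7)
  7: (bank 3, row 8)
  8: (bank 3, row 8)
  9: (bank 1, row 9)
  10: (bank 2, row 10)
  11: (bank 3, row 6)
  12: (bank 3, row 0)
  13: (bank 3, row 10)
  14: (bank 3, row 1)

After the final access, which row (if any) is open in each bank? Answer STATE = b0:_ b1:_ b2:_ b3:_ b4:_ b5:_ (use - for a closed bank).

STATE = b0:6 b1:9 b2:10 b3:1 b4:7 b5:-

0: bank 0 row 6 — prev None → EMPTY
1: bank 4 row 4 — prev None → EMPTY
2: bank 0 row 6 — prev 6 → HIT
3: bank 4 row 7 — prev 4 → CONFLICT
4: bank 0 row 6 — prev 6 → HIT
5: bank 2 row 0 — prev None → EMPTY
6: bank 4 row 7 — prev 7 → HIT
7: bank 3 row 8 — prev None → EMPTY
8: bank 3 row 8 — prev 8 → HIT
9: bank 1 row 9 — prev None → EMPTY
10: bank 2 row 10 — prev 0 → CONFLICT
11: bank 3 row 6 — prev 8 → CONFLICT
12: bank 3 row 0 — prev 6 → CONFLICT
13: bank 3 row 10 — prev 0 → CONFLICT
14: bank 3 row 1 — prev 10 → CONFLICT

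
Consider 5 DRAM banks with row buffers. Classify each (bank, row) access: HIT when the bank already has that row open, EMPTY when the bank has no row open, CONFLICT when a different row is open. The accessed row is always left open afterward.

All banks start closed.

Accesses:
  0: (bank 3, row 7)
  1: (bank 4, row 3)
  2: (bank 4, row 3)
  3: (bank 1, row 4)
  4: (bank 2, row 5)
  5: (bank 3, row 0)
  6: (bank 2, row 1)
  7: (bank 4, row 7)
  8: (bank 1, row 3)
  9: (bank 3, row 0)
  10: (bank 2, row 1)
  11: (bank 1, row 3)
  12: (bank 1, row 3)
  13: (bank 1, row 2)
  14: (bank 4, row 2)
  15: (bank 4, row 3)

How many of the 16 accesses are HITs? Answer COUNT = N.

COUNT = 5

  [0] b3 r7: no row ⇒ E
  [1] b4 r3: no row ⇒ E
  [2] b4 r3: had r3 ⇒ H
  [3] b1 r4: no row ⇒ E
  [4] b2 r5: no row ⇒ E
  [5] b3 r0: had r7 ⇒ C
  [6] b2 r1: had r5 ⇒ C
  [7] b4 r7: had r3 ⇒ C
  [8] b1 r3: had r4 ⇒ C
  [9] b3 r0: had r0 ⇒ H
  [10] b2 r1: had r1 ⇒ H
  [11] b1 r3: had r3 ⇒ H
  [12] b1 r3: had r3 ⇒ H
  [13] b1 r2: had r3 ⇒ C
  [14] b4 r2: had r7 ⇒ C
  [15] b4 r3: had r2 ⇒ C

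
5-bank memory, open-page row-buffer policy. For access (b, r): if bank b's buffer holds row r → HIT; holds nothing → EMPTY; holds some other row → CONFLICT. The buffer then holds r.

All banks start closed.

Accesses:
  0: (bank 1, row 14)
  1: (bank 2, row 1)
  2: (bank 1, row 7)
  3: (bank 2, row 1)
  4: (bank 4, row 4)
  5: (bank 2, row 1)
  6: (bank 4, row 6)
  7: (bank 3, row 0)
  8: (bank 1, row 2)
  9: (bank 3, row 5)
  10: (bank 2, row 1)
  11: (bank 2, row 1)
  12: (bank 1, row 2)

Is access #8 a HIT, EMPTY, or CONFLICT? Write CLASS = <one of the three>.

CLASS = CONFLICT

step 0: bank1 None->14 [EMPTY]
step 1: bank2 None->1 [EMPTY]
step 2: bank1 14->7 [CONFLICT]
step 3: bank2 1->1 [HIT]
step 4: bank4 None->4 [EMPTY]
step 5: bank2 1->1 [HIT]
step 6: bank4 4->6 [CONFLICT]
step 7: bank3 None->0 [EMPTY]
step 8: bank1 7->2 [CONFLICT]
step 9: bank3 0->5 [CONFLICT]
step 10: bank2 1->1 [HIT]
step 11: bank2 1->1 [HIT]
step 12: bank1 2->2 [HIT]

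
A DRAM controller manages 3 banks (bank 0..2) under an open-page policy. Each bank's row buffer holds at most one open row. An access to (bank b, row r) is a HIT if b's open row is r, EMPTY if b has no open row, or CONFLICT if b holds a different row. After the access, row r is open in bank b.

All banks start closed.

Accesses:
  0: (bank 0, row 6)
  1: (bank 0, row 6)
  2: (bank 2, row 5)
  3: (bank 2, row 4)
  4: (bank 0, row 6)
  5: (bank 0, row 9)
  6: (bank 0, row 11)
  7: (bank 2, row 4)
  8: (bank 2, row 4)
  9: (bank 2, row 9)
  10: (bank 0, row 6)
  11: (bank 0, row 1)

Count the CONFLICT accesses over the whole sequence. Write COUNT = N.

  [0] b0 r6: no row ⇒ E
  [1] b0 r6: had r6 ⇒ H
  [2] b2 r5: no row ⇒ E
  [3] b2 r4: had r5 ⇒ C
  [4] b0 r6: had r6 ⇒ H
  [5] b0 r9: had r6 ⇒ C
  [6] b0 r11: had r9 ⇒ C
  [7] b2 r4: had r4 ⇒ H
  [8] b2 r4: had r4 ⇒ H
  [9] b2 r9: had r4 ⇒ C
  [10] b0 r6: had r11 ⇒ C
  [11] b0 r1: had r6 ⇒ C

COUNT = 6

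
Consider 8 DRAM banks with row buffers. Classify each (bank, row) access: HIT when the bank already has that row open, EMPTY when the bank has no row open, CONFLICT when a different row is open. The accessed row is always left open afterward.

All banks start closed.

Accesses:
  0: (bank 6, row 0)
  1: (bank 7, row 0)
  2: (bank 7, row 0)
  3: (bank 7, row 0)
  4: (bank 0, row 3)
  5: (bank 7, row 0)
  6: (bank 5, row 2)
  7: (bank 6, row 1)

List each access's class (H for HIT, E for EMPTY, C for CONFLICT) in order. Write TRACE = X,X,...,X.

TRACE = E,E,H,H,E,H,E,C

#0 (6,0) E
#1 (7,0) E
#2 (7,0) H  (was 0)
#3 (7,0) H  (was 0)
#4 (0,3) E
#5 (7,0) H  (was 0)
#6 (5,2) E
#7 (6,1) C  (was 0)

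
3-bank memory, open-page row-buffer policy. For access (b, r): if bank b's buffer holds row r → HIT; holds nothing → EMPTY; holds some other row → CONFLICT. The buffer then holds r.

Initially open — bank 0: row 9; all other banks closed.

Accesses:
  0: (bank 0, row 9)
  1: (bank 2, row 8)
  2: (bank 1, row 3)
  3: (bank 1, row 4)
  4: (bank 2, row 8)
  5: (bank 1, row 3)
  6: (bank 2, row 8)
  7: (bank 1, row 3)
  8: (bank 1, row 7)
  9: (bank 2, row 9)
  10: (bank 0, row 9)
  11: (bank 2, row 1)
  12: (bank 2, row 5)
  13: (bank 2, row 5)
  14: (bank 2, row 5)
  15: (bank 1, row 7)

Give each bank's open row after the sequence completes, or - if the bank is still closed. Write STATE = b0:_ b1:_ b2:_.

0: bank 0 row 9 — prev 9 → HIT
1: bank 2 row 8 — prev None → EMPTY
2: bank 1 row 3 — prev None → EMPTY
3: bank 1 row 4 — prev 3 → CONFLICT
4: bank 2 row 8 — prev 8 → HIT
5: bank 1 row 3 — prev 4 → CONFLICT
6: bank 2 row 8 — prev 8 → HIT
7: bank 1 row 3 — prev 3 → HIT
8: bank 1 row 7 — prev 3 → CONFLICT
9: bank 2 row 9 — prev 8 → CONFLICT
10: bank 0 row 9 — prev 9 → HIT
11: bank 2 row 1 — prev 9 → CONFLICT
12: bank 2 row 5 — prev 1 → CONFLICT
13: bank 2 row 5 — prev 5 → HIT
14: bank 2 row 5 — prev 5 → HIT
15: bank 1 row 7 — prev 7 → HIT

STATE = b0:9 b1:7 b2:5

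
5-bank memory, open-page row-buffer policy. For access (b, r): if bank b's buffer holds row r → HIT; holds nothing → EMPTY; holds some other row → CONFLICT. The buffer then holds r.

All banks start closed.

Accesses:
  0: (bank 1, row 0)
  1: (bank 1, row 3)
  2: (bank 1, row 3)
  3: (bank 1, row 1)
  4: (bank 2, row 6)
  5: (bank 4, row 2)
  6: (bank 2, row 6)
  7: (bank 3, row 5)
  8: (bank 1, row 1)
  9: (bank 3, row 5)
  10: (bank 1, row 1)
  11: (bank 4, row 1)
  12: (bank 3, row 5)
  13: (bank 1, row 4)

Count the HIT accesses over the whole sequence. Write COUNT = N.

step 0: bank1 None->0 [EMPTY]
step 1: bank1 0->3 [CONFLICT]
step 2: bank1 3->3 [HIT]
step 3: bank1 3->1 [CONFLICT]
step 4: bank2 None->6 [EMPTY]
step 5: bank4 None->2 [EMPTY]
step 6: bank2 6->6 [HIT]
step 7: bank3 None->5 [EMPTY]
step 8: bank1 1->1 [HIT]
step 9: bank3 5->5 [HIT]
step 10: bank1 1->1 [HIT]
step 11: bank4 2->1 [CONFLICT]
step 12: bank3 5->5 [HIT]
step 13: bank1 1->4 [CONFLICT]

COUNT = 6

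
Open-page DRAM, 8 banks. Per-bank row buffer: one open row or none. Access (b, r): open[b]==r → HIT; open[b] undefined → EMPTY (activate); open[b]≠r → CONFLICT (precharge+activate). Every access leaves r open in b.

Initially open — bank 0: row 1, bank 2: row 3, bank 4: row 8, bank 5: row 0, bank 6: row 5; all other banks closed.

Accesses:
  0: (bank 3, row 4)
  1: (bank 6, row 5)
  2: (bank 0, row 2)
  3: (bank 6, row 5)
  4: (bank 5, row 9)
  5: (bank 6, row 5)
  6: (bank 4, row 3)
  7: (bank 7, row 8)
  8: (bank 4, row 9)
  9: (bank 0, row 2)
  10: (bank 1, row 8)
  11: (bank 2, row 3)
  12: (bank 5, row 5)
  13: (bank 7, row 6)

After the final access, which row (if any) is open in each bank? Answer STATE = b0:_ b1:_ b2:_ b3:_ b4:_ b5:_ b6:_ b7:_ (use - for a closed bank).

0: bank 3 row 4 — prev None → EMPTY
1: bank 6 row 5 — prev 5 → HIT
2: bank 0 row 2 — prev 1 → CONFLICT
3: bank 6 row 5 — prev 5 → HIT
4: bank 5 row 9 — prev 0 → CONFLICT
5: bank 6 row 5 — prev 5 → HIT
6: bank 4 row 3 — prev 8 → CONFLICT
7: bank 7 row 8 — prev None → EMPTY
8: bank 4 row 9 — prev 3 → CONFLICT
9: bank 0 row 2 — prev 2 → HIT
10: bank 1 row 8 — prev None → EMPTY
11: bank 2 row 3 — prev 3 → HIT
12: bank 5 row 5 — prev 9 → CONFLICT
13: bank 7 row 6 — prev 8 → CONFLICT

STATE = b0:2 b1:8 b2:3 b3:4 b4:9 b5:5 b6:5 b7:6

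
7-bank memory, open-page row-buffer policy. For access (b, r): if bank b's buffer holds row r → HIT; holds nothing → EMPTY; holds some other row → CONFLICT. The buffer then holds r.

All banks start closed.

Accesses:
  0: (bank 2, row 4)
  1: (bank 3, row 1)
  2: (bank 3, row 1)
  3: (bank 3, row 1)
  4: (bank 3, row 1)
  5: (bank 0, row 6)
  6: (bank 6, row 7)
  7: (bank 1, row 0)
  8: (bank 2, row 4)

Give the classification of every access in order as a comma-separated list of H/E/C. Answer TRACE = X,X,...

  [0] b2 r4: no row ⇒ E
  [1] b3 r1: no row ⇒ E
  [2] b3 r1: had r1 ⇒ H
  [3] b3 r1: had r1 ⇒ H
  [4] b3 r1: had r1 ⇒ H
  [5] b0 r6: no row ⇒ E
  [6] b6 r7: no row ⇒ E
  [7] b1 r0: no row ⇒ E
  [8] b2 r4: had r4 ⇒ H

TRACE = E,E,H,H,H,E,E,E,H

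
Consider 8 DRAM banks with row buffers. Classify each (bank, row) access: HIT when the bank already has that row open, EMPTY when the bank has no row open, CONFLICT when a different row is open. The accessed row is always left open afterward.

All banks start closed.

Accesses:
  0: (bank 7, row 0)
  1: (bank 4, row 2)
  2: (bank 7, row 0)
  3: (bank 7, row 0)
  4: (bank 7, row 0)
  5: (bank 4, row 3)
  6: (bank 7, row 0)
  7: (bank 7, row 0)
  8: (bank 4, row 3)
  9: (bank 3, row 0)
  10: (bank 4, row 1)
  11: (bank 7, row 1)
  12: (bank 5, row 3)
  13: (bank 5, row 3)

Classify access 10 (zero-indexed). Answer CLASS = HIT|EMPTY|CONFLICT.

CLASS = CONFLICT

  [0] b7 r0: no row ⇒ E
  [1] b4 r2: no row ⇒ E
  [2] b7 r0: had r0 ⇒ H
  [3] b7 r0: had r0 ⇒ H
  [4] b7 r0: had r0 ⇒ H
  [5] b4 r3: had r2 ⇒ C
  [6] b7 r0: had r0 ⇒ H
  [7] b7 r0: had r0 ⇒ H
  [8] b4 r3: had r3 ⇒ H
  [9] b3 r0: no row ⇒ E
  [10] b4 r1: had r3 ⇒ C
  [11] b7 r1: had r0 ⇒ C
  [12] b5 r3: no row ⇒ E
  [13] b5 r3: had r3 ⇒ H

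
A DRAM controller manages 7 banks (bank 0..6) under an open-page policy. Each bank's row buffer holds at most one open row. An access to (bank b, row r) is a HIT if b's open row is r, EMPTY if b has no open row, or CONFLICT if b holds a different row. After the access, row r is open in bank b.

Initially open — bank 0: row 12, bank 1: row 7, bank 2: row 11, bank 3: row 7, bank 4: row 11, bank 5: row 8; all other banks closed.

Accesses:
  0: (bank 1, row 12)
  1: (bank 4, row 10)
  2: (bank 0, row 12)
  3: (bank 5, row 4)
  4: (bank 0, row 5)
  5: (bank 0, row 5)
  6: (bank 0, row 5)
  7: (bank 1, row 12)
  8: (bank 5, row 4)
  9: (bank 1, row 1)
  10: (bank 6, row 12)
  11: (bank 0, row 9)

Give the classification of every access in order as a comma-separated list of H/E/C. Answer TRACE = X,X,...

step 0: bank1 7->12 [CONFLICT]
step 1: bank4 11->10 [CONFLICT]
step 2: bank0 12->12 [HIT]
step 3: bank5 8->4 [CONFLICT]
step 4: bank0 12->5 [CONFLICT]
step 5: bank0 5->5 [HIT]
step 6: bank0 5->5 [HIT]
step 7: bank1 12->12 [HIT]
step 8: bank5 4->4 [HIT]
step 9: bank1 12->1 [CONFLICT]
step 10: bank6 None->12 [EMPTY]
step 11: bank0 5->9 [CONFLICT]

TRACE = C,C,H,C,C,H,H,H,H,C,E,C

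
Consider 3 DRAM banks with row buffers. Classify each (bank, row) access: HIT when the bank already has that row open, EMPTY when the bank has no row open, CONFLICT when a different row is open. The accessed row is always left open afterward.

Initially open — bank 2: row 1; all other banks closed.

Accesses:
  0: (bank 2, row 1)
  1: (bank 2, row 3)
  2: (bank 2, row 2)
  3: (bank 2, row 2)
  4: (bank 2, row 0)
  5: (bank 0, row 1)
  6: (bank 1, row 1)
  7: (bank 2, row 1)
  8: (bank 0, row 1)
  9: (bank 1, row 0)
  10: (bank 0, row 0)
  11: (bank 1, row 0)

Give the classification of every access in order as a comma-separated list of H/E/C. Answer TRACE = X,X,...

#0 (2,1) H  (was 1)
#1 (2,3) C  (was 1)
#2 (2,2) C  (was 3)
#3 (2,2) H  (was 2)
#4 (2,0) C  (was 2)
#5 (0,1) E
#6 (1,1) E
#7 (2,1) C  (was 0)
#8 (0,1) H  (was 1)
#9 (1,0) C  (was 1)
#10 (0,0) C  (was 1)
#11 (1,0) H  (was 0)

TRACE = H,C,C,H,C,E,E,C,H,C,C,H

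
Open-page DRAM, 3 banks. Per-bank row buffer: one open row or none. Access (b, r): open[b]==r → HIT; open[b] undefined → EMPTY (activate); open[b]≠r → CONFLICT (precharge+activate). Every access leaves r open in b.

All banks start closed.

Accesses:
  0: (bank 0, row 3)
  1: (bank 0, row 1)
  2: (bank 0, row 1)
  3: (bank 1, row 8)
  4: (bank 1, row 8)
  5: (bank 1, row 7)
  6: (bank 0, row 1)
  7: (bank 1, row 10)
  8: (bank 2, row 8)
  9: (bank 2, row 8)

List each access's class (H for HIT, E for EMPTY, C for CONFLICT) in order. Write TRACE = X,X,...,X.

#0 (0,3) E
#1 (0,1) C  (was 3)
#2 (0,1) H  (was 1)
#3 (1,8) E
#4 (1,8) H  (was 8)
#5 (1,7) C  (was 8)
#6 (0,1) H  (was 1)
#7 (1,10) C  (was 7)
#8 (2,8) E
#9 (2,8) H  (was 8)

TRACE = E,C,H,E,H,C,H,C,E,H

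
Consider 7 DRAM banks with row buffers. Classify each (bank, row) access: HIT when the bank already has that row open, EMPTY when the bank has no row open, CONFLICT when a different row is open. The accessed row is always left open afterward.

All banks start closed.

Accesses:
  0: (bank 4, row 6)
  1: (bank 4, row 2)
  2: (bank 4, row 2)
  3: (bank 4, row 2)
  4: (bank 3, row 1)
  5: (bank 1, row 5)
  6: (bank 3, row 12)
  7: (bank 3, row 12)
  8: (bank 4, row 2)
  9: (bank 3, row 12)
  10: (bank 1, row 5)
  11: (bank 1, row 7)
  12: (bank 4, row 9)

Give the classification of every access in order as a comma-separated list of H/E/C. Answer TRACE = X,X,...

  [0] b4 r6: no row ⇒ E
  [1] b4 r2: had r6 ⇒ C
  [2] b4 r2: had r2 ⇒ H
  [3] b4 r2: had r2 ⇒ H
  [4] b3 r1: no row ⇒ E
  [5] b1 r5: no row ⇒ E
  [6] b3 r12: had r1 ⇒ C
  [7] b3 r12: had r12 ⇒ H
  [8] b4 r2: had r2 ⇒ H
  [9] b3 r12: had r12 ⇒ H
  [10] b1 r5: had r5 ⇒ H
  [11] b1 r7: had r5 ⇒ C
  [12] b4 r9: had r2 ⇒ C

TRACE = E,C,H,H,E,E,C,H,H,H,H,C,C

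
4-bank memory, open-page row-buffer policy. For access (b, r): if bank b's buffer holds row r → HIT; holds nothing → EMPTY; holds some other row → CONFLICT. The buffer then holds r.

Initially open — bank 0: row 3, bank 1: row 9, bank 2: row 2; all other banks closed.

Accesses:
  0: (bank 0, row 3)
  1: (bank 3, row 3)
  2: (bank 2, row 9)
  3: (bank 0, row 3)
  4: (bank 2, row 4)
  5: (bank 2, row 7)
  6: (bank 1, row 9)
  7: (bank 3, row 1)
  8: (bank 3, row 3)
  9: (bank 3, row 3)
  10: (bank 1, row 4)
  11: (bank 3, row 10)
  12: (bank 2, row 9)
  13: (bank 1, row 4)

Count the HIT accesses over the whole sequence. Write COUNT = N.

COUNT = 5

  [0] b0 r3: had r3 ⇒ H
  [1] b3 r3: no row ⇒ E
  [2] b2 r9: had r2 ⇒ C
  [3] b0 r3: had r3 ⇒ H
  [4] b2 r4: had r9 ⇒ C
  [5] b2 r7: had r4 ⇒ C
  [6] b1 r9: had r9 ⇒ H
  [7] b3 r1: had r3 ⇒ C
  [8] b3 r3: had r1 ⇒ C
  [9] b3 r3: had r3 ⇒ H
  [10] b1 r4: had r9 ⇒ C
  [11] b3 r10: had r3 ⇒ C
  [12] b2 r9: had r7 ⇒ C
  [13] b1 r4: had r4 ⇒ H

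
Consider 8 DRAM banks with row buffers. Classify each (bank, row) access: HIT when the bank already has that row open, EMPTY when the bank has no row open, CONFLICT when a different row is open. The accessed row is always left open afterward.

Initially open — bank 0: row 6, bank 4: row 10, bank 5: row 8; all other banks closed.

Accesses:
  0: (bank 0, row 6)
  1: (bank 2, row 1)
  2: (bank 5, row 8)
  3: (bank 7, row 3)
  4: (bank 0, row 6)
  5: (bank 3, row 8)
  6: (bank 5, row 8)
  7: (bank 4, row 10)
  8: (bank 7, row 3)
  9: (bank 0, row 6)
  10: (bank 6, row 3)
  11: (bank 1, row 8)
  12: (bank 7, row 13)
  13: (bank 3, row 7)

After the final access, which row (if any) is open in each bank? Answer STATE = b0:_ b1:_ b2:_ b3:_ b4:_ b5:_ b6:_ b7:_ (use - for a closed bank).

step 0: bank0 6->6 [HIT]
step 1: bank2 None->1 [EMPTY]
step 2: bank5 8->8 [HIT]
step 3: bank7 None->3 [EMPTY]
step 4: bank0 6->6 [HIT]
step 5: bank3 None->8 [EMPTY]
step 6: bank5 8->8 [HIT]
step 7: bank4 10->10 [HIT]
step 8: bank7 3->3 [HIT]
step 9: bank0 6->6 [HIT]
step 10: bank6 None->3 [EMPTY]
step 11: bank1 None->8 [EMPTY]
step 12: bank7 3->13 [CONFLICT]
step 13: bank3 8->7 [CONFLICT]

STATE = b0:6 b1:8 b2:1 b3:7 b4:10 b5:8 b6:3 b7:13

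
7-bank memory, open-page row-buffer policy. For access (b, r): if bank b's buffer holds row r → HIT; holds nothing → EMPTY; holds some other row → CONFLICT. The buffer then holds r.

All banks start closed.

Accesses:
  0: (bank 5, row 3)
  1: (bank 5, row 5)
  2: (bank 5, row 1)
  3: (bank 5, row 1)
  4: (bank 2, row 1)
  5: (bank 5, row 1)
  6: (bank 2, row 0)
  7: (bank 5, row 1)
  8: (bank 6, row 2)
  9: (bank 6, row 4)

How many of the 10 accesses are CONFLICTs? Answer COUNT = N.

COUNT = 4

0: bank 5 row 3 — prev None → EMPTY
1: bank 5 row 5 — prev 3 → CONFLICT
2: bank 5 row 1 — prev 5 → CONFLICT
3: bank 5 row 1 — prev 1 → HIT
4: bank 2 row 1 — prev None → EMPTY
5: bank 5 row 1 — prev 1 → HIT
6: bank 2 row 0 — prev 1 → CONFLICT
7: bank 5 row 1 — prev 1 → HIT
8: bank 6 row 2 — prev None → EMPTY
9: bank 6 row 4 — prev 2 → CONFLICT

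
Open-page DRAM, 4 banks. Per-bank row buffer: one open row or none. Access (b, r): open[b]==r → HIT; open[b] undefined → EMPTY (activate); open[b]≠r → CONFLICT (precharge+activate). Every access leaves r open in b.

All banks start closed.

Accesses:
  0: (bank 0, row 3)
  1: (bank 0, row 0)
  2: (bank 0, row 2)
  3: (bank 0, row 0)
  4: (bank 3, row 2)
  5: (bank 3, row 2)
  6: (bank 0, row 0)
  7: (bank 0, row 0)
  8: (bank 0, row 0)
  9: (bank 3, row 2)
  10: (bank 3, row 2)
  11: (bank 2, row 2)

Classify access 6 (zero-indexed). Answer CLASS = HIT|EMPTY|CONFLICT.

0: bank 0 row 3 — prev None → EMPTY
1: bank 0 row 0 — prev 3 → CONFLICT
2: bank 0 row 2 — prev 0 → CONFLICT
3: bank 0 row 0 — prev 2 → CONFLICT
4: bank 3 row 2 — prev None → EMPTY
5: bank 3 row 2 — prev 2 → HIT
6: bank 0 row 0 — prev 0 → HIT
7: bank 0 row 0 — prev 0 → HIT
8: bank 0 row 0 — prev 0 → HIT
9: bank 3 row 2 — prev 2 → HIT
10: bank 3 row 2 — prev 2 → HIT
11: bank 2 row 2 — prev None → EMPTY

CLASS = HIT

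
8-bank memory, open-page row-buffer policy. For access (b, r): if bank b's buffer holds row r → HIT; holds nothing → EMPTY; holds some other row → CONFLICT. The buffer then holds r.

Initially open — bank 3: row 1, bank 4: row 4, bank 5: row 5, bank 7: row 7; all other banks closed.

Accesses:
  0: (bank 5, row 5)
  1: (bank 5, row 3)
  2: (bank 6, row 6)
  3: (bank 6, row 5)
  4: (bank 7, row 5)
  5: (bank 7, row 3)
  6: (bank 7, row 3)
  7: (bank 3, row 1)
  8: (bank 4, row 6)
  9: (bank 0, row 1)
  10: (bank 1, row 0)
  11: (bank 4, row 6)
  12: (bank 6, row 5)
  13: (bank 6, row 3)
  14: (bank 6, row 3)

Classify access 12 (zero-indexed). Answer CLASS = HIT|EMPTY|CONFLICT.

CLASS = HIT

#0 (5,5) H  (was 5)
#1 (5,3) C  (was 5)
#2 (6,6) E
#3 (6,5) C  (was 6)
#4 (7,5) C  (was 7)
#5 (7,3) C  (was 5)
#6 (7,3) H  (was 3)
#7 (3,1) H  (was 1)
#8 (4,6) C  (was 4)
#9 (0,1) E
#10 (1,0) E
#11 (4,6) H  (was 6)
#12 (6,5) H  (was 5)
#13 (6,3) C  (was 5)
#14 (6,3) H  (was 3)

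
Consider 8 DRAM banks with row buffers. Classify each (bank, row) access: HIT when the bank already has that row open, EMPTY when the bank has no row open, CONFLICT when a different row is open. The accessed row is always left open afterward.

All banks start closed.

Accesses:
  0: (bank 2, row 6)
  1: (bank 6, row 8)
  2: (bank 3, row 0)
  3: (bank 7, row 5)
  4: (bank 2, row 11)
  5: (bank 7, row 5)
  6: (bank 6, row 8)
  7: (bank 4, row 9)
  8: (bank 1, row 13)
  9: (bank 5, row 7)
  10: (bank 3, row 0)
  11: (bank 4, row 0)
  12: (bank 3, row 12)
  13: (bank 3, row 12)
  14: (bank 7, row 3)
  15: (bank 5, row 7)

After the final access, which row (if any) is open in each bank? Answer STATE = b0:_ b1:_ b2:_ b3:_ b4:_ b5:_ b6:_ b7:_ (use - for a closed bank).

#0 (2,6) E
#1 (6,8) E
#2 (3,0) E
#3 (7,5) E
#4 (2,11) C  (was 6)
#5 (7,5) H  (was 5)
#6 (6,8) H  (was 8)
#7 (4,9) E
#8 (1,13) E
#9 (5,7) E
#10 (3,0) H  (was 0)
#11 (4,0) C  (was 9)
#12 (3,12) C  (was 0)
#13 (3,12) H  (was 12)
#14 (7,3) C  (was 5)
#15 (5,7) H  (was 7)

STATE = b0:- b1:13 b2:11 b3:12 b4:0 b5:7 b6:8 b7:3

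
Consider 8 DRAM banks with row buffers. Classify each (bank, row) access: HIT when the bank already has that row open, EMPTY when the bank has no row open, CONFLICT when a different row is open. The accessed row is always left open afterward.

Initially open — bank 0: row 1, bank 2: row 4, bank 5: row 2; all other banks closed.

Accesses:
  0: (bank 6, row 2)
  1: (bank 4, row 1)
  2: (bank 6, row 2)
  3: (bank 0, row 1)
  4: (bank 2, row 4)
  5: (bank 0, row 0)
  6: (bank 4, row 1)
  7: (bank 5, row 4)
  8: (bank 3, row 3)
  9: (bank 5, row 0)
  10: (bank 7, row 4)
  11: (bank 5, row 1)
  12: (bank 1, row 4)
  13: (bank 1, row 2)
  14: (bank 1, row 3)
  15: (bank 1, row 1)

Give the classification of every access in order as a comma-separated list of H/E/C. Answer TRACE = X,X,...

0: bank 6 row 2 — prev None → EMPTY
1: bank 4 row 1 — prev None → EMPTY
2: bank 6 row 2 — prev 2 → HIT
3: bank 0 row 1 — prev 1 → HIT
4: bank 2 row 4 — prev 4 → HIT
5: bank 0 row 0 — prev 1 → CONFLICT
6: bank 4 row 1 — prev 1 → HIT
7: bank 5 row 4 — prev 2 → CONFLICT
8: bank 3 row 3 — prev None → EMPTY
9: bank 5 row 0 — prev 4 → CONFLICT
10: bank 7 row 4 — prev None → EMPTY
11: bank 5 row 1 — prev 0 → CONFLICT
12: bank 1 row 4 — prev None → EMPTY
13: bank 1 row 2 — prev 4 → CONFLICT
14: bank 1 row 3 — prev 2 → CONFLICT
15: bank 1 row 1 — prev 3 → CONFLICT

TRACE = E,E,H,H,H,C,H,C,E,C,E,C,E,C,C,C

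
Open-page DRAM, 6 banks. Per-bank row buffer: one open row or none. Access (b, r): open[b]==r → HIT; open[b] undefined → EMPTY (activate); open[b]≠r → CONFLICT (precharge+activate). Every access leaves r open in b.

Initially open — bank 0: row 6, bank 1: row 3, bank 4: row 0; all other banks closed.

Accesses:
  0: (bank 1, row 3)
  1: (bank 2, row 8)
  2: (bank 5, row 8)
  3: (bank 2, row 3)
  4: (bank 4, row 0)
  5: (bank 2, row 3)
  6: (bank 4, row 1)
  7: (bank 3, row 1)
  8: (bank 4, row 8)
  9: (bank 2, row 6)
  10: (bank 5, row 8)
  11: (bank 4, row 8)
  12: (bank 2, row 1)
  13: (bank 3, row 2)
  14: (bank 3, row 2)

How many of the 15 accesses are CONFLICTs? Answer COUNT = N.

#0 (1,3) H  (was 3)
#1 (2,8) E
#2 (5,8) E
#3 (2,3) C  (was 8)
#4 (4,0) H  (was 0)
#5 (2,3) H  (was 3)
#6 (4,1) C  (was 0)
#7 (3,1) E
#8 (4,8) C  (was 1)
#9 (2,6) C  (was 3)
#10 (5,8) H  (was 8)
#11 (4,8) H  (was 8)
#12 (2,1) C  (was 6)
#13 (3,2) C  (was 1)
#14 (3,2) H  (was 2)

COUNT = 6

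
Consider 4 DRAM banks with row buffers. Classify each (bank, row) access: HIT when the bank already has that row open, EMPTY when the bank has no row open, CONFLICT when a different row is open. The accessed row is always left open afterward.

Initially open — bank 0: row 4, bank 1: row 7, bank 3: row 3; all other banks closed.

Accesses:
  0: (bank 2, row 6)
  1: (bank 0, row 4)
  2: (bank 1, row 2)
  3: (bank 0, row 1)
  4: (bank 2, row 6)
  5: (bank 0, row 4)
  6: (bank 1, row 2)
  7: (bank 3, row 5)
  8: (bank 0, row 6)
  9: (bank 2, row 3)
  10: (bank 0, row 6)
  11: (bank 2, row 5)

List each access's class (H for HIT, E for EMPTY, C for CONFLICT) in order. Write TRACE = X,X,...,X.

TRACE = E,H,C,C,H,C,H,C,C,C,H,C

#0 (2,6) E
#1 (0,4) H  (was 4)
#2 (1,2) C  (was 7)
#3 (0,1) C  (was 4)
#4 (2,6) H  (was 6)
#5 (0,4) C  (was 1)
#6 (1,2) H  (was 2)
#7 (3,5) C  (was 3)
#8 (0,6) C  (was 4)
#9 (2,3) C  (was 6)
#10 (0,6) H  (was 6)
#11 (2,5) C  (was 3)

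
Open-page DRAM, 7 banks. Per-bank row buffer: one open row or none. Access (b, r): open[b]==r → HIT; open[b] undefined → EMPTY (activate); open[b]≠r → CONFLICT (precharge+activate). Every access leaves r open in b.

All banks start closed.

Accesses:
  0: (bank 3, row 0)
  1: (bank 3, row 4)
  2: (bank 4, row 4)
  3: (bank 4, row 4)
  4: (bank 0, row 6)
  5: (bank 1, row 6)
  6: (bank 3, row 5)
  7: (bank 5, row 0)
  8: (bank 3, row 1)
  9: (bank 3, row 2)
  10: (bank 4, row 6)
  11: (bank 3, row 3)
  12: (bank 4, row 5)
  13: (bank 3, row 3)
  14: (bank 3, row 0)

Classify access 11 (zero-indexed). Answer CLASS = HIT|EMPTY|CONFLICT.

CLASS = CONFLICT

step 0: bank3 None->0 [EMPTY]
step 1: bank3 0->4 [CONFLICT]
step 2: bank4 None->4 [EMPTY]
step 3: bank4 4->4 [HIT]
step 4: bank0 None->6 [EMPTY]
step 5: bank1 None->6 [EMPTY]
step 6: bank3 4->5 [CONFLICT]
step 7: bank5 None->0 [EMPTY]
step 8: bank3 5->1 [CONFLICT]
step 9: bank3 1->2 [CONFLICT]
step 10: bank4 4->6 [CONFLICT]
step 11: bank3 2->3 [CONFLICT]
step 12: bank4 6->5 [CONFLICT]
step 13: bank3 3->3 [HIT]
step 14: bank3 3->0 [CONFLICT]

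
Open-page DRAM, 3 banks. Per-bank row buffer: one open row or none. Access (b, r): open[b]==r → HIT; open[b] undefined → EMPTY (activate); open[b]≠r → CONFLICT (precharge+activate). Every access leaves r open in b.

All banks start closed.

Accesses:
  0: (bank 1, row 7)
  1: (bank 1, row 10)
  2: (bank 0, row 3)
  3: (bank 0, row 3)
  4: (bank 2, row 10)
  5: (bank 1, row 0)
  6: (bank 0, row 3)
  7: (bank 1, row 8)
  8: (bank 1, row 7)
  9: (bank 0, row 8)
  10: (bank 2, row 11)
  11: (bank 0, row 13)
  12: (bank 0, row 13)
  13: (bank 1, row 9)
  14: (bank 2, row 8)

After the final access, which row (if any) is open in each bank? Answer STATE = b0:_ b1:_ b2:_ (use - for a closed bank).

STATE = b0:13 b1:9 b2:8

#0 (1,7) E
#1 (1,10) C  (was 7)
#2 (0,3) E
#3 (0,3) H  (was 3)
#4 (2,10) E
#5 (1,0) C  (was 10)
#6 (0,3) H  (was 3)
#7 (1,8) C  (was 0)
#8 (1,7) C  (was 8)
#9 (0,8) C  (was 3)
#10 (2,11) C  (was 10)
#11 (0,13) C  (was 8)
#12 (0,13) H  (was 13)
#13 (1,9) C  (was 7)
#14 (2,8) C  (was 11)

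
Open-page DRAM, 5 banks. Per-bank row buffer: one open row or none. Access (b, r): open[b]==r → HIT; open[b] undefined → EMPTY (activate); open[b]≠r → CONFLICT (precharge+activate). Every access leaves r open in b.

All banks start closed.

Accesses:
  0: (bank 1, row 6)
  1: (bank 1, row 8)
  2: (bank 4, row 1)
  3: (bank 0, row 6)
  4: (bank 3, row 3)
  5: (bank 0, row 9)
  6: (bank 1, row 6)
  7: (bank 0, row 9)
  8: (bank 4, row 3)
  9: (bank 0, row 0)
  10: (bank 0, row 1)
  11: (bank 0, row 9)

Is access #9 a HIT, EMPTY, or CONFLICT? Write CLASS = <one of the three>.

#0 (1,6) E
#1 (1,8) C  (was 6)
#2 (4,1) E
#3 (0,6) E
#4 (3,3) E
#5 (0,9) C  (was 6)
#6 (1,6) C  (was 8)
#7 (0,9) H  (was 9)
#8 (4,3) C  (was 1)
#9 (0,0) C  (was 9)
#10 (0,1) C  (was 0)
#11 (0,9) C  (was 1)

CLASS = CONFLICT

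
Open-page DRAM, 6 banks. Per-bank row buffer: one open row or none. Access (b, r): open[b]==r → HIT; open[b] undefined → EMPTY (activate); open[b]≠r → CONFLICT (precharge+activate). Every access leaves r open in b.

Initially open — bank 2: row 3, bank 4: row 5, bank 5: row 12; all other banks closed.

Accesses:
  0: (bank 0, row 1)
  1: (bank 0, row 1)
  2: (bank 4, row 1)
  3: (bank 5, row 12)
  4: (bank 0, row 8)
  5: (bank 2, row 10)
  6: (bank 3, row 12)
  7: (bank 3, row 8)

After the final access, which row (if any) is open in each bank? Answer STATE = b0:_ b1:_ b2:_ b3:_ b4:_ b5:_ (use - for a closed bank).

  [0] b0 r1: no row ⇒ E
  [1] b0 r1: had r1 ⇒ H
  [2] b4 r1: had r5 ⇒ C
  [3] b5 r12: had r12 ⇒ H
  [4] b0 r8: had r1 ⇒ C
  [5] b2 r10: had r3 ⇒ C
  [6] b3 r12: no row ⇒ E
  [7] b3 r8: had r12 ⇒ C

STATE = b0:8 b1:- b2:10 b3:8 b4:1 b5:12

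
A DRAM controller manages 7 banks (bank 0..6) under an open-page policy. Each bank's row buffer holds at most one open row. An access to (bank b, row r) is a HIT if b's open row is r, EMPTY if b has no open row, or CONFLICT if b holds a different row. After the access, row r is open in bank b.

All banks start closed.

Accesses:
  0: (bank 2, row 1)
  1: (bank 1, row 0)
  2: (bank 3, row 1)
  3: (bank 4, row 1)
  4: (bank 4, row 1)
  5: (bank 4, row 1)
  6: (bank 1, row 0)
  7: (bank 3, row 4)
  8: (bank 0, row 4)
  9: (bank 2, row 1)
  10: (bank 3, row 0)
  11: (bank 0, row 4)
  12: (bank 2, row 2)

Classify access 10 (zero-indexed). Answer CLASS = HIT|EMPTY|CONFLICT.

CLASS = CONFLICT

#0 (2,1) E
#1 (1,0) E
#2 (3,1) E
#3 (4,1) E
#4 (4,1) H  (was 1)
#5 (4,1) H  (was 1)
#6 (1,0) H  (was 0)
#7 (3,4) C  (was 1)
#8 (0,4) E
#9 (2,1) H  (was 1)
#10 (3,0) C  (was 4)
#11 (0,4) H  (was 4)
#12 (2,2) C  (was 1)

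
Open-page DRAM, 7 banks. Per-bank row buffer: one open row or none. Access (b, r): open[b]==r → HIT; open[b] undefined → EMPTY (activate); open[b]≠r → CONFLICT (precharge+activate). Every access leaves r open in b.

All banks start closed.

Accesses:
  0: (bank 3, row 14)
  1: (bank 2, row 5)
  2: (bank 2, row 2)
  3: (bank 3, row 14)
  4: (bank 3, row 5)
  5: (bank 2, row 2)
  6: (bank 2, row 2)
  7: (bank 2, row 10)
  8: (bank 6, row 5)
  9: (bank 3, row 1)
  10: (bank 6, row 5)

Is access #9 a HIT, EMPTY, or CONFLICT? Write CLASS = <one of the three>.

CLASS = CONFLICT

  [0] b3 r14: no row ⇒ E
  [1] b2 r5: no row ⇒ E
  [2] b2 r2: had r5 ⇒ C
  [3] b3 r14: had r14 ⇒ H
  [4] b3 r5: had r14 ⇒ C
  [5] b2 r2: had r2 ⇒ H
  [6] b2 r2: had r2 ⇒ H
  [7] b2 r10: had r2 ⇒ C
  [8] b6 r5: no row ⇒ E
  [9] b3 r1: had r5 ⇒ C
  [10] b6 r5: had r5 ⇒ H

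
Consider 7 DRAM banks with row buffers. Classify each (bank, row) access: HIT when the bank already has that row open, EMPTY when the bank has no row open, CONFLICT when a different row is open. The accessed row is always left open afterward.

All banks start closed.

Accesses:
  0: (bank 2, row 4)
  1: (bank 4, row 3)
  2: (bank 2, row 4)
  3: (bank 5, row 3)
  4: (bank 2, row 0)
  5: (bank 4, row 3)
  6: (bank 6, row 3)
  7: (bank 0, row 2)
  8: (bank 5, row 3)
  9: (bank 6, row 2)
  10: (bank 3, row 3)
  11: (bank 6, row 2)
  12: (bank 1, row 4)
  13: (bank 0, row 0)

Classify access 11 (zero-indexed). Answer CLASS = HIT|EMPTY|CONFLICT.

CLASS = HIT

#0 (2,4) E
#1 (4,3) E
#2 (2,4) H  (was 4)
#3 (5,3) E
#4 (2,0) C  (was 4)
#5 (4,3) H  (was 3)
#6 (6,3) E
#7 (0,2) E
#8 (5,3) H  (was 3)
#9 (6,2) C  (was 3)
#10 (3,3) E
#11 (6,2) H  (was 2)
#12 (1,4) E
#13 (0,0) C  (was 2)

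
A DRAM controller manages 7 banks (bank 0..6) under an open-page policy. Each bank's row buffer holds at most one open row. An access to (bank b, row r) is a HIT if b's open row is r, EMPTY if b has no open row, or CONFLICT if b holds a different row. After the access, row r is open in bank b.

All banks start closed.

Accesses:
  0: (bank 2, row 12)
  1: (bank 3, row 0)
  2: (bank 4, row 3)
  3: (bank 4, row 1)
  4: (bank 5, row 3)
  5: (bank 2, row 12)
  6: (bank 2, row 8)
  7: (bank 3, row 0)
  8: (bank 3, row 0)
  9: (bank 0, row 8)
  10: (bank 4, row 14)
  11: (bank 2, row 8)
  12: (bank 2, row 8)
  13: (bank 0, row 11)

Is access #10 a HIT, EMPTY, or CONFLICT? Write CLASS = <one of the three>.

#0 (2,12) E
#1 (3,0) E
#2 (4,3) E
#3 (4,1) C  (was 3)
#4 (5,3) E
#5 (2,12) H  (was 12)
#6 (2,8) C  (was 12)
#7 (3,0) H  (was 0)
#8 (3,0) H  (was 0)
#9 (0,8) E
#10 (4,14) C  (was 1)
#11 (2,8) H  (was 8)
#12 (2,8) H  (was 8)
#13 (0,11) C  (was 8)

CLASS = CONFLICT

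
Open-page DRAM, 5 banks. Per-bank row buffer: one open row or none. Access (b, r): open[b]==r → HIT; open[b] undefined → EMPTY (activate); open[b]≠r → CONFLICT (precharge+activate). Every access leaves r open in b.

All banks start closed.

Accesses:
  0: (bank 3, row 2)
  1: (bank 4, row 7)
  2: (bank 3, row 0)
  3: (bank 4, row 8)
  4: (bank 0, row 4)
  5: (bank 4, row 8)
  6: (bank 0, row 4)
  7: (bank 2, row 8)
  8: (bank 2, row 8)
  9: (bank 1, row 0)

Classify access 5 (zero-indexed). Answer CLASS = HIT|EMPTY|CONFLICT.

CLASS = HIT

step 0: bank3 None->2 [EMPTY]
step 1: bank4 None->7 [EMPTY]
step 2: bank3 2->0 [CONFLICT]
step 3: bank4 7->8 [CONFLICT]
step 4: bank0 None->4 [EMPTY]
step 5: bank4 8->8 [HIT]
step 6: bank0 4->4 [HIT]
step 7: bank2 None->8 [EMPTY]
step 8: bank2 8->8 [HIT]
step 9: bank1 None->0 [EMPTY]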